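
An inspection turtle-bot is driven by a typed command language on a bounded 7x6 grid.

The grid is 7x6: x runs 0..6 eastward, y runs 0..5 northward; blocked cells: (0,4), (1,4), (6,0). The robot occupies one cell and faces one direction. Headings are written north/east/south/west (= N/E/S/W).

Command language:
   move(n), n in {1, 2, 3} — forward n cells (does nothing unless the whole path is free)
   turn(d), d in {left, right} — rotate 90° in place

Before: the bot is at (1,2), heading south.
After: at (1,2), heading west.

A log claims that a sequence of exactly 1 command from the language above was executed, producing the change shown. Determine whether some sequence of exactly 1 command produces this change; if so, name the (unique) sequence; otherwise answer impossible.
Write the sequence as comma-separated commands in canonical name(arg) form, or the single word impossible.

turn(right)

key: (1,2) unchanged — the single command moves nothing
start: at (1,2), heading south
step 1 (turn(right)): at (1,2), heading west
no other 1-command option fits: unique.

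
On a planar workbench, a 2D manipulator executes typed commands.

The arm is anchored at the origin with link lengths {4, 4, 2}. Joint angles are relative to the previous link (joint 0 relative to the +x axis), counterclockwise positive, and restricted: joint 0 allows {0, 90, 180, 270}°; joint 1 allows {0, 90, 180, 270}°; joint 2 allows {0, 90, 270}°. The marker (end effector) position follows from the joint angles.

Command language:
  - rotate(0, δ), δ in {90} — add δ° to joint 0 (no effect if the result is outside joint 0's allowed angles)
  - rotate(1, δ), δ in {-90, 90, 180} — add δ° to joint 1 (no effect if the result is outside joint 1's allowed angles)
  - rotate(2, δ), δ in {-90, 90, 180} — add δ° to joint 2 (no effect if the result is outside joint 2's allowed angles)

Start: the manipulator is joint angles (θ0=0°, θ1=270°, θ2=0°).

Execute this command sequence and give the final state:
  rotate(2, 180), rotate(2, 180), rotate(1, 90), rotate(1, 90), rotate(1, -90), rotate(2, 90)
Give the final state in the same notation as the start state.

initial: joint angles (θ0=0°, θ1=270°, θ2=0°)
t=1 rotate(2, 180) ⇒ joint angles (θ0=0°, θ1=270°, θ2=0°)
t=2 rotate(2, 180) ⇒ joint angles (θ0=0°, θ1=270°, θ2=0°)
t=3 rotate(1, 90) ⇒ joint angles (θ0=0°, θ1=0°, θ2=0°)
t=4 rotate(1, 90) ⇒ joint angles (θ0=0°, θ1=90°, θ2=0°)
t=5 rotate(1, -90) ⇒ joint angles (θ0=0°, θ1=0°, θ2=0°)
t=6 rotate(2, 90) ⇒ joint angles (θ0=0°, θ1=0°, θ2=90°)

joint angles (θ0=0°, θ1=0°, θ2=90°)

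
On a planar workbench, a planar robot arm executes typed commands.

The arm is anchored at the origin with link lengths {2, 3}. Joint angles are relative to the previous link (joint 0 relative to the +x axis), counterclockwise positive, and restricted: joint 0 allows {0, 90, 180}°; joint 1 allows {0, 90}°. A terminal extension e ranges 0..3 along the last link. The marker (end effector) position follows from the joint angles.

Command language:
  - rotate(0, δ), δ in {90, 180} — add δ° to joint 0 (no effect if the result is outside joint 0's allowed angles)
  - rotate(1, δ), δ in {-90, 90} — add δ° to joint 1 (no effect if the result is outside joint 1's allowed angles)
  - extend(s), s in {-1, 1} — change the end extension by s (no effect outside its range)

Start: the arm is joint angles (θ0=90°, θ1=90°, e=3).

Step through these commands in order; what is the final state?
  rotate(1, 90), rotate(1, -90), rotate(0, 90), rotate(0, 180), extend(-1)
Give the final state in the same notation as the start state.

start: joint angles (θ0=90°, θ1=90°, e=3)
1. rotate(1, 90) → joint angles (θ0=90°, θ1=90°, e=3)
2. rotate(1, -90) → joint angles (θ0=90°, θ1=0°, e=3)
3. rotate(0, 90) → joint angles (θ0=180°, θ1=0°, e=3)
4. rotate(0, 180) → joint angles (θ0=0°, θ1=0°, e=3)
5. extend(-1) → joint angles (θ0=0°, θ1=0°, e=2)

joint angles (θ0=0°, θ1=0°, e=2)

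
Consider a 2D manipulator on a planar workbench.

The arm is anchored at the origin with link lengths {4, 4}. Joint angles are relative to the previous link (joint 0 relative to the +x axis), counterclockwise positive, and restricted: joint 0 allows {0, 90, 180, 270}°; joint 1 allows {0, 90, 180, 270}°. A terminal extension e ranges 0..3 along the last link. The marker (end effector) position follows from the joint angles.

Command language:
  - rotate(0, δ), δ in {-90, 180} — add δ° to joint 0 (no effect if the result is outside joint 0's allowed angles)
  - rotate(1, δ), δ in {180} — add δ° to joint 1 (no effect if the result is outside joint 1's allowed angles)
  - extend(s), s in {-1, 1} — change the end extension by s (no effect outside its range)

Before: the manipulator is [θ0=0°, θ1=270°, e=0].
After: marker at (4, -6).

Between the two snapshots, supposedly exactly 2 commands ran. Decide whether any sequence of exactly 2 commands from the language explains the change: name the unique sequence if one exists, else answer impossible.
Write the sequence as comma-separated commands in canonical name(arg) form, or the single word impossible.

extend(1), extend(1)

start: [θ0=0°, θ1=270°, e=0]
1. extend(1) → [θ0=0°, θ1=270°, e=1]
2. extend(1) → [θ0=0°, θ1=270°, e=2]
uniquely the one of 25 2-step routes that fits.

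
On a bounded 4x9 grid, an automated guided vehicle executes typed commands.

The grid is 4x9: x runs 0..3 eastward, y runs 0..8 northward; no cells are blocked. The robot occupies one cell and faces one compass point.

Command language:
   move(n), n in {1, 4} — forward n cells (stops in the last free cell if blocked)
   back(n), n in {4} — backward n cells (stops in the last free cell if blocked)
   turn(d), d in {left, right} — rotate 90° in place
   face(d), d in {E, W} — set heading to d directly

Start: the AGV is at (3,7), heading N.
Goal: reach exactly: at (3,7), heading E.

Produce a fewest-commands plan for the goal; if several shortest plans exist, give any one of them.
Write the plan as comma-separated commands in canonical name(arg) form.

t0: at (3,7), heading N
t=1 face(E) ⇒ at (3,7), heading E
minimal: 1 command(s), checked below 1.

face(E)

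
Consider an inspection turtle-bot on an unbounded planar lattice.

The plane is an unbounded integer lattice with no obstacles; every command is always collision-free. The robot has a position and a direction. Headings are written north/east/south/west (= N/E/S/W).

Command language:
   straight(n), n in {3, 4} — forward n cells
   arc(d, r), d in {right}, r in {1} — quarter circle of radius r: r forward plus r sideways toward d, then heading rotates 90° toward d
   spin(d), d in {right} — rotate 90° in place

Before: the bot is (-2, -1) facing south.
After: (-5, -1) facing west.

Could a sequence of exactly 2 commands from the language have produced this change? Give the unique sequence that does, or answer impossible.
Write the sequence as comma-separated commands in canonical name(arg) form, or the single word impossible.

spin(right), straight(3)

key: running straight(3) before spin(right) would end elsewhere — order is forced
start: (-2, -1) facing south
[1] after spin(right): (-2, -1) facing west
[2] after straight(3): (-5, -1) facing west
uniquely the one of 16 2-step routes that fits.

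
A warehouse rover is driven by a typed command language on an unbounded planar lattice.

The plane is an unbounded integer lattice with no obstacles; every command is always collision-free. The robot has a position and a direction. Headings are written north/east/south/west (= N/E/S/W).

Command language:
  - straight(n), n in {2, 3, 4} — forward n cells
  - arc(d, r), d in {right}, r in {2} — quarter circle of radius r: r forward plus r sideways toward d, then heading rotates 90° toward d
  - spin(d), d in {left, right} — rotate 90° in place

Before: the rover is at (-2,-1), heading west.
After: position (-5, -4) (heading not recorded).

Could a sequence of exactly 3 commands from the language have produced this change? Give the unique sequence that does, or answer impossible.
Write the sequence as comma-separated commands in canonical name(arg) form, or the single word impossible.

straight(3), spin(left), straight(3)

t0: at (-2,-1), heading west
1. straight(3) → at (-5,-1), heading west
2. spin(left) → at (-5,-1), heading south
3. straight(3) → at (-5,-4), heading south
uniquely the one of 216 3-step routes that fits.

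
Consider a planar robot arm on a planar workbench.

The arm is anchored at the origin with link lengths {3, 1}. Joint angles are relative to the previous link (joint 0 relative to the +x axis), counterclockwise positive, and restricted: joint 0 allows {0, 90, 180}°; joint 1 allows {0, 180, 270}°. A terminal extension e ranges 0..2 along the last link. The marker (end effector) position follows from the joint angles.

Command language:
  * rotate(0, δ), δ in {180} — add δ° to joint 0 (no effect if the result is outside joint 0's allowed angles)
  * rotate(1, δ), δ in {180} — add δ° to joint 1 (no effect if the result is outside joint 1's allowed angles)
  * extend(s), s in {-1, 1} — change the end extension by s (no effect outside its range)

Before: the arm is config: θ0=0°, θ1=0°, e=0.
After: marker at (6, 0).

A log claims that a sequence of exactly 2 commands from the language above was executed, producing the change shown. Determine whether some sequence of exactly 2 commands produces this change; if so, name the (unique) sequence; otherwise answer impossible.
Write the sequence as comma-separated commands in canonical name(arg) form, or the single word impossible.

initial: config: θ0=0°, θ1=0°, e=0
1. extend(1) → config: θ0=0°, θ1=0°, e=1
2. extend(1) → config: θ0=0°, θ1=0°, e=2
no rival 2-sequence matches.

extend(1), extend(1)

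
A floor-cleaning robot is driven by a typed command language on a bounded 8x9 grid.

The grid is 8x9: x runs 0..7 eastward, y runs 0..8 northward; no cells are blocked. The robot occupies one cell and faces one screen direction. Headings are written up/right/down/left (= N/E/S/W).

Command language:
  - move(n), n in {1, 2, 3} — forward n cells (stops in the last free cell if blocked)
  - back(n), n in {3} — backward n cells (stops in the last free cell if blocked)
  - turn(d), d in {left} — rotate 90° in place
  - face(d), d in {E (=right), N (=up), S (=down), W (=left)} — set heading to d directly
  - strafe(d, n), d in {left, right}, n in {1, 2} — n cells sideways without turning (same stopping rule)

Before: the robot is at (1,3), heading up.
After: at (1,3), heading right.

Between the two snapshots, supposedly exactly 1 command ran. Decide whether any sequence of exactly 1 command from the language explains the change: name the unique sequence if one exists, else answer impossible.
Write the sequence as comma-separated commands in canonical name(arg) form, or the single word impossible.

face(E)

key: parked at (1,3) the whole time — nothing moves the robot
start: at (1,3), heading up
step 1 (face(E)): at (1,3), heading right
no other 1-command option fits: unique.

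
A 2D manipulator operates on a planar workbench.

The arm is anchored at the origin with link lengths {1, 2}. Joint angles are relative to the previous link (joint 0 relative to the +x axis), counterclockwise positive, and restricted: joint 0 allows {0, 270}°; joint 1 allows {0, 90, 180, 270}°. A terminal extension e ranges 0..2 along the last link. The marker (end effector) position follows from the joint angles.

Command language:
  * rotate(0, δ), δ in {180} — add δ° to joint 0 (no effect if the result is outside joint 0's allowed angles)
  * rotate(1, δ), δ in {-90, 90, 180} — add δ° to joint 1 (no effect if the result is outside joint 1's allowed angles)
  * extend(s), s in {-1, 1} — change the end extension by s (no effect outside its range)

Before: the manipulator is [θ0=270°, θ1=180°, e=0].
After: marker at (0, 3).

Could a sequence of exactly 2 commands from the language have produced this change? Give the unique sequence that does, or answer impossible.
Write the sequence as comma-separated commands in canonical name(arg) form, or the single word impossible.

extend(1), extend(1)

from: [θ0=270°, θ1=180°, e=0]
[1] after extend(1): [θ0=270°, θ1=180°, e=1]
[2] after extend(1): [θ0=270°, θ1=180°, e=2]
no other 2-command option fits: unique.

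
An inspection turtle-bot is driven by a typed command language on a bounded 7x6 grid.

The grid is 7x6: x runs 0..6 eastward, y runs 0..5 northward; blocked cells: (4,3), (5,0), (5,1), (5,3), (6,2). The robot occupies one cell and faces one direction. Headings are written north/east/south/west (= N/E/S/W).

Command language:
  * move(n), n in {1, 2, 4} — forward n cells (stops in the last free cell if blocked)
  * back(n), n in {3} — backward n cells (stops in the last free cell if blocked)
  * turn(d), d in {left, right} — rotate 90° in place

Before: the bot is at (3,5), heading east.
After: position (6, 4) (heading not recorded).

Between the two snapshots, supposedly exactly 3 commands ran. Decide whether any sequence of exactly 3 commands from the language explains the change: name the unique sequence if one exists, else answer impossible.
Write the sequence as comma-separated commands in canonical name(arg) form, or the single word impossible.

key: order matters: swapping move(4) and move(1) lands elsewhere
t0: at (3,5), heading east
t=1 move(4) ⇒ at (6,5), heading east
t=2 turn(right) ⇒ at (6,5), heading south
t=3 move(1) ⇒ at (6,4), heading south
no rival 3-sequence matches.

move(4), turn(right), move(1)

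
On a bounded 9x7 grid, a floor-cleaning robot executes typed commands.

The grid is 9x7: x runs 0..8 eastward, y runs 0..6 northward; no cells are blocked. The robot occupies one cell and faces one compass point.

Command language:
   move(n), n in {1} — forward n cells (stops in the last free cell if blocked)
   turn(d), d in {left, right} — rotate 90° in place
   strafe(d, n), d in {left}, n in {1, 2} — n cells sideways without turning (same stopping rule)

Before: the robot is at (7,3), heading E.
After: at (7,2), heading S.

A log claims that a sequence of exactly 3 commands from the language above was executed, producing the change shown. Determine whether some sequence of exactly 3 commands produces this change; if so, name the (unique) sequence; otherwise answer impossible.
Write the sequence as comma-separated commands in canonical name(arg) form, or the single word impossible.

no 3-step route produces this change.

impossible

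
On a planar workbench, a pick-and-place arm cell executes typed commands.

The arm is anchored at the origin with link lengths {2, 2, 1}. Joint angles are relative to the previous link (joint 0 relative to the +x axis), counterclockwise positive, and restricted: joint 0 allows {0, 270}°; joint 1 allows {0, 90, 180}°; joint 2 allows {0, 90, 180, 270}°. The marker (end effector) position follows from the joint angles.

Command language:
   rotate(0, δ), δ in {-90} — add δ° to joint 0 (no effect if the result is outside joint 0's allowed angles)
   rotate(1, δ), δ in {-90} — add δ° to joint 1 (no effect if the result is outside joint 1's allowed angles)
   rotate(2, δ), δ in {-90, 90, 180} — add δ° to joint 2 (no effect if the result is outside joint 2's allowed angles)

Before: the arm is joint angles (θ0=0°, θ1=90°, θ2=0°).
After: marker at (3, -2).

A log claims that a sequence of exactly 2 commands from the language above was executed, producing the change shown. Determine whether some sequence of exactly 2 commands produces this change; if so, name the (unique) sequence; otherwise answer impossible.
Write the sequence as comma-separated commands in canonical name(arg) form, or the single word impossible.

from: joint angles (θ0=0°, θ1=90°, θ2=0°)
1. rotate(0, -90) → joint angles (θ0=270°, θ1=90°, θ2=0°)
2. rotate(0, -90) → joint angles (θ0=270°, θ1=90°, θ2=0°)
no other 2-command option fits: unique.

rotate(0, -90), rotate(0, -90)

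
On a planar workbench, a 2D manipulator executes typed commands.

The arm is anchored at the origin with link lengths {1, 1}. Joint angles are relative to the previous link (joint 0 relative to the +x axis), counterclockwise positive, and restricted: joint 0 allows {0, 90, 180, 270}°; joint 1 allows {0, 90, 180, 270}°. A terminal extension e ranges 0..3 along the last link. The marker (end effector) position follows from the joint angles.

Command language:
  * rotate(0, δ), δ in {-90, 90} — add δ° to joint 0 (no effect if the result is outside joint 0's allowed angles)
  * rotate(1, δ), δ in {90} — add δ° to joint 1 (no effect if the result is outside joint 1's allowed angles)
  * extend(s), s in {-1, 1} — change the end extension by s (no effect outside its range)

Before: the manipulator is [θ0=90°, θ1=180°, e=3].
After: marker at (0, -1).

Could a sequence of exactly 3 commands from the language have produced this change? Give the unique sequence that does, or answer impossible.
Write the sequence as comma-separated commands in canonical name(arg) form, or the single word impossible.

key: running extend(-1) before extend(1) would end elsewhere — order is forced
initial: [θ0=90°, θ1=180°, e=3]
1. extend(1) → [θ0=90°, θ1=180°, e=3]
2. extend(-1) → [θ0=90°, θ1=180°, e=2]
3. extend(-1) → [θ0=90°, θ1=180°, e=1]
uniquely the one of 125 3-step routes that fits.

extend(1), extend(-1), extend(-1)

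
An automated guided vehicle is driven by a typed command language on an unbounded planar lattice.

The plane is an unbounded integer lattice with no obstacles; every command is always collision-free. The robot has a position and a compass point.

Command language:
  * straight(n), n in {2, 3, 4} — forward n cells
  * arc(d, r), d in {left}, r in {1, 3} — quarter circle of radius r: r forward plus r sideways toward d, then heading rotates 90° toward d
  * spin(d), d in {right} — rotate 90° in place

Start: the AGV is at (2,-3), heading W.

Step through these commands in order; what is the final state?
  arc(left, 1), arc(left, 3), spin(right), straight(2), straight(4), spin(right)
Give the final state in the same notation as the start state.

start: at (2,-3), heading W
step 1 (arc(left, 1)): at (1,-4), heading S
step 2 (arc(left, 3)): at (4,-7), heading E
step 3 (spin(right)): at (4,-7), heading S
step 4 (straight(2)): at (4,-9), heading S
step 5 (straight(4)): at (4,-13), heading S
step 6 (spin(right)): at (4,-13), heading W

at (4,-13), heading W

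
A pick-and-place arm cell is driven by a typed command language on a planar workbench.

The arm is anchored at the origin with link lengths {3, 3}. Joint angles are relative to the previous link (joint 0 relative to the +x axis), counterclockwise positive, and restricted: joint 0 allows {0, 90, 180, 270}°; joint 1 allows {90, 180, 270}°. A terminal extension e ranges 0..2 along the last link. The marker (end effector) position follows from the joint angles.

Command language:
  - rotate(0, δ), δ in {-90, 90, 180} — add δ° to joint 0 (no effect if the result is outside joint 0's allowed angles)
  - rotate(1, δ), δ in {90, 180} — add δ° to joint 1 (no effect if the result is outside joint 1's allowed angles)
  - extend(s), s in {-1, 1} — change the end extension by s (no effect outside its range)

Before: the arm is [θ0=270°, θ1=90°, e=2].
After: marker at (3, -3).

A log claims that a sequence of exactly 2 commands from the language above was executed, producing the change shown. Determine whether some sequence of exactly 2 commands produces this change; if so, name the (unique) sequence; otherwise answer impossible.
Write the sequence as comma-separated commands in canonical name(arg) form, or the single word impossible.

extend(-1), extend(-1)

from: [θ0=270°, θ1=90°, e=2]
t=1 extend(-1) ⇒ [θ0=270°, θ1=90°, e=1]
t=2 extend(-1) ⇒ [θ0=270°, θ1=90°, e=0]
no other 2-command option fits: unique.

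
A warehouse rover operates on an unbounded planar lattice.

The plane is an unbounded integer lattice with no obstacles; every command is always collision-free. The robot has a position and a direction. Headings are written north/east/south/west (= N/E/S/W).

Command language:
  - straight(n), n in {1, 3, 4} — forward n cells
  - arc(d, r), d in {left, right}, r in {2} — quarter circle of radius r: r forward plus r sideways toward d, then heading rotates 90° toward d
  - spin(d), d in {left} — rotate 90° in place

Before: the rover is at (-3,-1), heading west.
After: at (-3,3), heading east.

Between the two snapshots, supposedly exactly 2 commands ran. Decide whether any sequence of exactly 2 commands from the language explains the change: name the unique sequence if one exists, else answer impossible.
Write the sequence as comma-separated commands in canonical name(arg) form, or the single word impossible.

arc(right, 2), arc(right, 2)

key: cell and facing (now E) both changed — the 2 commands mix motion and turning
begin: at (-3,-1), heading west
1. arc(right, 2) → at (-5,1), heading north
2. arc(right, 2) → at (-3,3), heading east
uniquely the one of 36 2-step routes that fits.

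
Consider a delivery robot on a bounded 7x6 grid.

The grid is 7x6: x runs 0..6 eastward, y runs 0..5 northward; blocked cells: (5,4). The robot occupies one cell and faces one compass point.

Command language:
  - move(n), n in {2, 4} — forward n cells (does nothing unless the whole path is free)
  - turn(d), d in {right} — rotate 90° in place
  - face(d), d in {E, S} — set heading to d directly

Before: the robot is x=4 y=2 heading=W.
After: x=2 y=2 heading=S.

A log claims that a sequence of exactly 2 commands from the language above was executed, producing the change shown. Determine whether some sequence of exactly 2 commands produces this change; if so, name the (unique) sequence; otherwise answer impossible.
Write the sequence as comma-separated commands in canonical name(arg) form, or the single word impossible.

key: position moved to (2,2) AND the heading swung to S — translation plus rotation needed
begin: x=4 y=2 heading=W
[1] after move(2): x=2 y=2 heading=W
[2] after face(S): x=2 y=2 heading=S
no rival 2-sequence matches.

move(2), face(S)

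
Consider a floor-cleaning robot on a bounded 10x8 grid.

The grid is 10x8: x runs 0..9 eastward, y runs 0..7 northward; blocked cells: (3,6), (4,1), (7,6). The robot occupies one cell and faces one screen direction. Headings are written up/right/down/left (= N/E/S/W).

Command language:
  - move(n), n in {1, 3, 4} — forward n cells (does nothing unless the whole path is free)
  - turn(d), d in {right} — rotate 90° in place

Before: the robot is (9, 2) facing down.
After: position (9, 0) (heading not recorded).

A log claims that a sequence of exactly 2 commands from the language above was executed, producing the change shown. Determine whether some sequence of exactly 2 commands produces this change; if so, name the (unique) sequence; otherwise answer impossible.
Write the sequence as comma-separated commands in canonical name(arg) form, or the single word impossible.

move(1), move(1)

initial: (9, 2) facing down
t=1 move(1) ⇒ (9, 1) facing down
t=2 move(1) ⇒ (9, 0) facing down
all 16 alternatives checked — unique.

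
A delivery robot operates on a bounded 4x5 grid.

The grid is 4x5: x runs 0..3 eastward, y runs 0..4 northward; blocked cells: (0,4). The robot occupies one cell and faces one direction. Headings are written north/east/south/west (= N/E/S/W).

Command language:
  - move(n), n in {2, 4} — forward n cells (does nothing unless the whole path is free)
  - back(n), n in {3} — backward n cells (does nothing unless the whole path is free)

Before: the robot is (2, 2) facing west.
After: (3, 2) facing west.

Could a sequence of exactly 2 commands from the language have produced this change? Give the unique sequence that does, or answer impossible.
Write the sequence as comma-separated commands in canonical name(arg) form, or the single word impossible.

move(2), back(3)

key: still facing W at the end — nothing in the sequence rotates
t0: (2, 2) facing west
t=1 move(2) ⇒ (0, 2) facing west
t=2 back(3) ⇒ (3, 2) facing west
no other 2-command option fits: unique.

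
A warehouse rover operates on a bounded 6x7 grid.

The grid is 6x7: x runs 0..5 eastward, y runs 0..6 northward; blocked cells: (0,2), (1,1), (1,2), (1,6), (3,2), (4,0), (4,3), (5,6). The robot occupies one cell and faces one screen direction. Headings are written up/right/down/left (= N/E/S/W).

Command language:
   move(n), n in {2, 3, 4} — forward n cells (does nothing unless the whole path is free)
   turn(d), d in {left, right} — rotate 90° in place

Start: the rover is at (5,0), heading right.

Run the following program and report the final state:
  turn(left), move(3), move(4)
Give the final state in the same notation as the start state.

from: at (5,0), heading right
step 1 (turn(left)): at (5,0), heading up
step 2 (move(3)): at (5,3), heading up
step 3 (move(4)): at (5,3), heading up

at (5,3), heading up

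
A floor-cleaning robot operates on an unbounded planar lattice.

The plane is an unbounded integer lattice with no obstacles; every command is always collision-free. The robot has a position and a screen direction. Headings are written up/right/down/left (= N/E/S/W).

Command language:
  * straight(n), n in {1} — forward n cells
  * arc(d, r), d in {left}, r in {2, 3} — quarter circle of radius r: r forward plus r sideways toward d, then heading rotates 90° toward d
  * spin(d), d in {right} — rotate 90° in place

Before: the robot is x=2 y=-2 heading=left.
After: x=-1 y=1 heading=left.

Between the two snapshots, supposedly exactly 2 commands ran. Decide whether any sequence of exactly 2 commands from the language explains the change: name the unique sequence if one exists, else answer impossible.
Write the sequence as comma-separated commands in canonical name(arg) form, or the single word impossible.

key: order matters: swapping spin(right) and arc(left, 3) lands elsewhere
begin: x=2 y=-2 heading=left
step 1 (spin(right)): x=2 y=-2 heading=up
step 2 (arc(left, 3)): x=-1 y=1 heading=left
all 16 alternatives checked — unique.

spin(right), arc(left, 3)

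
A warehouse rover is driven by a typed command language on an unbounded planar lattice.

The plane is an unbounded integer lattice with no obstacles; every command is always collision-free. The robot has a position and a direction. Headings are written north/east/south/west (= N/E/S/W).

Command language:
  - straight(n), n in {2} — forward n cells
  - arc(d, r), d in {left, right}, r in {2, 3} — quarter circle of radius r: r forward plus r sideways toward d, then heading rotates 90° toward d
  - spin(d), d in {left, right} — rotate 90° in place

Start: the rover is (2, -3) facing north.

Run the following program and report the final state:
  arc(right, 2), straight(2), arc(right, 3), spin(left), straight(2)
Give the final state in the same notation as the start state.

begin: (2, -3) facing north
1. arc(right, 2) → (4, -1) facing east
2. straight(2) → (6, -1) facing east
3. arc(right, 3) → (9, -4) facing south
4. spin(left) → (9, -4) facing east
5. straight(2) → (11, -4) facing east

(11, -4) facing east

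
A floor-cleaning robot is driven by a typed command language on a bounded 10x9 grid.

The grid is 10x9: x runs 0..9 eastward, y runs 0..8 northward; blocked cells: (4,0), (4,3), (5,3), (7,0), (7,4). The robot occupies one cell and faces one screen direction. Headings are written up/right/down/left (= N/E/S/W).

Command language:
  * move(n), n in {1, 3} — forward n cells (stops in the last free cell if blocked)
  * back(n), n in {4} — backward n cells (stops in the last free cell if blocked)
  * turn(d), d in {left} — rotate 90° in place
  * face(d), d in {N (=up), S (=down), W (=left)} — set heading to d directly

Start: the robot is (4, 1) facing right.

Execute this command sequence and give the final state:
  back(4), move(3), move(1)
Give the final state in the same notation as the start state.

initial: (4, 1) facing right
1. back(4) → (0, 1) facing right
2. move(3) → (3, 1) facing right
3. move(1) → (4, 1) facing right

(4, 1) facing right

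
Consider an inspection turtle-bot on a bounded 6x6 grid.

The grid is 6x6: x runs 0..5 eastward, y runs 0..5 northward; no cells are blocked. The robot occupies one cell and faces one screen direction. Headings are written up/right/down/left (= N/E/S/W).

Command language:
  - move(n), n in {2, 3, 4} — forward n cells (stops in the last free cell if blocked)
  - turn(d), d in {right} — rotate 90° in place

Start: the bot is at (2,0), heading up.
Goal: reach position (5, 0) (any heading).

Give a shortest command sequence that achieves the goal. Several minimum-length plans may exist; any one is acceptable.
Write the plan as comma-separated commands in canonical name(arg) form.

turn(right), move(4)

t0: at (2,0), heading up
[1] after turn(right): at (2,0), heading right
[2] after move(4): at (5,0), heading right
nothing shorter than 2 reaches the goal.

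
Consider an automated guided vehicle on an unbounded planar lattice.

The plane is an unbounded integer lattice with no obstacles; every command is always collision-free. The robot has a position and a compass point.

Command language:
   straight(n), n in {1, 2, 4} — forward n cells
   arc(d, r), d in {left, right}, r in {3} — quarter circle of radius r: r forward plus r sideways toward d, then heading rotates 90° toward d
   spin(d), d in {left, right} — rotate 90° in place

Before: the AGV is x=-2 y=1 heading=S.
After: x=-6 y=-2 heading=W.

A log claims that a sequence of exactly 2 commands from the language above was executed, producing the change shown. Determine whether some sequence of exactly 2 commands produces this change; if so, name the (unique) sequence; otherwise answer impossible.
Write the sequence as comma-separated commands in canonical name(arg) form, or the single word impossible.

arc(right, 3), straight(1)

key: running straight(1) before arc(right, 3) would end elsewhere — order is forced
begin: x=-2 y=1 heading=S
1. arc(right, 3) → x=-5 y=-2 heading=W
2. straight(1) → x=-6 y=-2 heading=W
no rival 2-sequence matches.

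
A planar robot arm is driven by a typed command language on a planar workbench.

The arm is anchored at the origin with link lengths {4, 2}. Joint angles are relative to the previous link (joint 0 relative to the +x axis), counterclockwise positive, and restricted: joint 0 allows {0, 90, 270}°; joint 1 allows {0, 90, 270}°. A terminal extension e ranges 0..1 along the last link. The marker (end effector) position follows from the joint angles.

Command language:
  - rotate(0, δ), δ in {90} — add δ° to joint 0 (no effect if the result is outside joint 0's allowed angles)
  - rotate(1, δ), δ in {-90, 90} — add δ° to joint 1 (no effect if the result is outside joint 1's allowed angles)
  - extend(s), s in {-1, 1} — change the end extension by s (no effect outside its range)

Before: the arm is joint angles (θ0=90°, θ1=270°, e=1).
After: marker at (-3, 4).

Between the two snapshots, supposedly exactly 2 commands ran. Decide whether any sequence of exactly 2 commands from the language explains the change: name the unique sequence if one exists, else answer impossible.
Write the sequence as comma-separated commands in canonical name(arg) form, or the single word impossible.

from: joint angles (θ0=90°, θ1=270°, e=1)
step 1 (rotate(1, 90)): joint angles (θ0=90°, θ1=0°, e=1)
step 2 (rotate(1, 90)): joint angles (θ0=90°, θ1=90°, e=1)
no rival 2-sequence matches.

rotate(1, 90), rotate(1, 90)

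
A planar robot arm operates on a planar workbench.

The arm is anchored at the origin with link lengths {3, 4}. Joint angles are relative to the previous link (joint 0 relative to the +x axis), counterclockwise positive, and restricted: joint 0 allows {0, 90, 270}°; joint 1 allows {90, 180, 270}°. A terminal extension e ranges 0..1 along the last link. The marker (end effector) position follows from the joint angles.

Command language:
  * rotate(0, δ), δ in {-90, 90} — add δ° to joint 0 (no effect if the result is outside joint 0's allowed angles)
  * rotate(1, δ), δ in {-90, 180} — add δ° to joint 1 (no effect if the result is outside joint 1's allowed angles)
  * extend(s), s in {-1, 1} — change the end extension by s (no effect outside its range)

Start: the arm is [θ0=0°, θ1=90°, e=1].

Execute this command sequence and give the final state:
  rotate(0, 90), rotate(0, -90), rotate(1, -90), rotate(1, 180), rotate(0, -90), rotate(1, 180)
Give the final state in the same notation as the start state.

begin: [θ0=0°, θ1=90°, e=1]
t=1 rotate(0, 90) ⇒ [θ0=90°, θ1=90°, e=1]
t=2 rotate(0, -90) ⇒ [θ0=0°, θ1=90°, e=1]
t=3 rotate(1, -90) ⇒ [θ0=0°, θ1=90°, e=1]
t=4 rotate(1, 180) ⇒ [θ0=0°, θ1=270°, e=1]
t=5 rotate(0, -90) ⇒ [θ0=270°, θ1=270°, e=1]
t=6 rotate(1, 180) ⇒ [θ0=270°, θ1=90°, e=1]

[θ0=270°, θ1=90°, e=1]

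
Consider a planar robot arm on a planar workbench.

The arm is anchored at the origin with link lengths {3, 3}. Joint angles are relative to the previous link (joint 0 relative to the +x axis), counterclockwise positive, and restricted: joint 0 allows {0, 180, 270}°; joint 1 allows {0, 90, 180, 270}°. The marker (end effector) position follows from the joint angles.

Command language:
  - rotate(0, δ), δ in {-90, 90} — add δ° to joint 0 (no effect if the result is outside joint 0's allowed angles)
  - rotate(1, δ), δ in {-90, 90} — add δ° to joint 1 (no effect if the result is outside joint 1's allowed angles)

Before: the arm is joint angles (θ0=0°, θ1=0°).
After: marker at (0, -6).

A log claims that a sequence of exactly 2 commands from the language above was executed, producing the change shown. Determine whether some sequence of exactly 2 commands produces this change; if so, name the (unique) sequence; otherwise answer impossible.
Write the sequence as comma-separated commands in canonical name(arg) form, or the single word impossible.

key: order matters: swapping rotate(0, 90) and rotate(0, -90) lands elsewhere
begin: joint angles (θ0=0°, θ1=0°)
step 1 (rotate(0, 90)): joint angles (θ0=0°, θ1=0°)
step 2 (rotate(0, -90)): joint angles (θ0=270°, θ1=0°)
all 16 alternatives checked — unique.

rotate(0, 90), rotate(0, -90)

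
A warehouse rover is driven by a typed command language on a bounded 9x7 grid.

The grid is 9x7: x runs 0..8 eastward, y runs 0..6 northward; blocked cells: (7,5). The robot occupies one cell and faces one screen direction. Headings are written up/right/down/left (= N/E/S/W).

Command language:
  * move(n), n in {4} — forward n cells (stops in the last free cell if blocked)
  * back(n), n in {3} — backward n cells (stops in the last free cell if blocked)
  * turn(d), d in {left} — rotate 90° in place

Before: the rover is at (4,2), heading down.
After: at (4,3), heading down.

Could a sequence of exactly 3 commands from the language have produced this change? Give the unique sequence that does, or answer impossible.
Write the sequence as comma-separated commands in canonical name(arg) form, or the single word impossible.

key: the first move(4) runs into the grid edge before its full distance
begin: at (4,2), heading down
step 1 (move(4)): at (4,0), heading down
step 2 (move(4)): at (4,0), heading down
step 3 (back(3)): at (4,3), heading down
all 27 alternatives checked — unique.

move(4), move(4), back(3)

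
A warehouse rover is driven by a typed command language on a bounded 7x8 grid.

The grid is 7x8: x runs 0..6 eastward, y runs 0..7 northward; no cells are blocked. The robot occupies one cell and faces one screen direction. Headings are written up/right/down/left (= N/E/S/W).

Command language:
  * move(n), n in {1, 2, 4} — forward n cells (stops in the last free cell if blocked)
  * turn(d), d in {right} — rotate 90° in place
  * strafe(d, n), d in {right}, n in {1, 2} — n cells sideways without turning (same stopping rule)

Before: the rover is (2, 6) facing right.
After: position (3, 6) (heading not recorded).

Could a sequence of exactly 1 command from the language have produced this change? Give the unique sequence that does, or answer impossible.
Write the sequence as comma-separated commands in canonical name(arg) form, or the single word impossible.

from: (2, 6) facing right
step 1 (move(1)): (3, 6) facing right
no other 1-command option fits: unique.

move(1)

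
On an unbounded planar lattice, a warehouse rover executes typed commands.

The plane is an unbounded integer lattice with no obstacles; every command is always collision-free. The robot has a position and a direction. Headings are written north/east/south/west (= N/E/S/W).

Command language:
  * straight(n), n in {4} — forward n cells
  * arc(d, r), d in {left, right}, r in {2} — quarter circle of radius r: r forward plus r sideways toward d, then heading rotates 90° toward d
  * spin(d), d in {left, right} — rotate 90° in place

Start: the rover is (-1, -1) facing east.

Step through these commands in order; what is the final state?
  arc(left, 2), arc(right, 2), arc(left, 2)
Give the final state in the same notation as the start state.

(5, 5) facing north

begin: (-1, -1) facing east
1. arc(left, 2) → (1, 1) facing north
2. arc(right, 2) → (3, 3) facing east
3. arc(left, 2) → (5, 5) facing north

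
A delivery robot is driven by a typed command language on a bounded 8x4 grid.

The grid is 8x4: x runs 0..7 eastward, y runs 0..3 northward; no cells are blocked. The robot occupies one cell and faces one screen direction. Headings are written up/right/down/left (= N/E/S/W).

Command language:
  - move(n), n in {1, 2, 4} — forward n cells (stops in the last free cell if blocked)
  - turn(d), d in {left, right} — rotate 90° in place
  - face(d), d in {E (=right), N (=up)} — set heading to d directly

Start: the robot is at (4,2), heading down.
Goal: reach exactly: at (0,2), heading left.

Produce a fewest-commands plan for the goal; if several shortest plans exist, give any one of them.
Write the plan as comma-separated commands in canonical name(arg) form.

turn(right), move(4)

initial: at (4,2), heading down
t=1 turn(right) ⇒ at (4,2), heading left
t=2 move(4) ⇒ at (0,2), heading left
nothing shorter than 2 reaches the goal.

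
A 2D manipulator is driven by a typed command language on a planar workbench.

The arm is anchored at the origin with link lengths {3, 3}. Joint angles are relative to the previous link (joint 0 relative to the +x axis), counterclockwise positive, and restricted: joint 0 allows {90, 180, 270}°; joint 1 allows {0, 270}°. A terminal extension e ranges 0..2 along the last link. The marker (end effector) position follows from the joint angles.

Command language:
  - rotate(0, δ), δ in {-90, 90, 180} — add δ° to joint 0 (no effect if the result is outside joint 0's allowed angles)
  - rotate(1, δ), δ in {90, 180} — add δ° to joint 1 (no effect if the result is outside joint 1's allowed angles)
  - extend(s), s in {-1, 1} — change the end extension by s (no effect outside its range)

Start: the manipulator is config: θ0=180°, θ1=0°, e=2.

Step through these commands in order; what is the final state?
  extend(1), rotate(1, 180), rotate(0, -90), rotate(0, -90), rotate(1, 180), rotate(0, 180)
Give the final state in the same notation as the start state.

config: θ0=270°, θ1=0°, e=2

start: config: θ0=180°, θ1=0°, e=2
t=1 extend(1) ⇒ config: θ0=180°, θ1=0°, e=2
t=2 rotate(1, 180) ⇒ config: θ0=180°, θ1=0°, e=2
t=3 rotate(0, -90) ⇒ config: θ0=90°, θ1=0°, e=2
t=4 rotate(0, -90) ⇒ config: θ0=90°, θ1=0°, e=2
t=5 rotate(1, 180) ⇒ config: θ0=90°, θ1=0°, e=2
t=6 rotate(0, 180) ⇒ config: θ0=270°, θ1=0°, e=2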